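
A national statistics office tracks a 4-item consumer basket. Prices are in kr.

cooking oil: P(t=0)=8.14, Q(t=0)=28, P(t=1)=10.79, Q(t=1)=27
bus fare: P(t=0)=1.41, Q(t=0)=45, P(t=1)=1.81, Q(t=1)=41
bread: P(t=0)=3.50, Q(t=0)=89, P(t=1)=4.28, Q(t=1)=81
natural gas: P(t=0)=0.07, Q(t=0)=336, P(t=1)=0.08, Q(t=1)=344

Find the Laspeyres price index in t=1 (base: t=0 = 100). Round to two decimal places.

Laspeyres price index uses base-period quantities as weights.
ΣP(t=1)·Q(t=0) = 10.79×28 + 1.81×45 + 4.28×89 + 0.08×336 = 302.12 + 81.45 + 380.92 + 26.88 = 791.37
ΣP(t=0)·Q(t=0) = 8.14×28 + 1.41×45 + 3.50×89 + 0.07×336 = 227.92 + 63.45 + 311.5 + 23.52 = 626.39
Index = 791.37 / 626.39 × 100 = 126.3382

126.34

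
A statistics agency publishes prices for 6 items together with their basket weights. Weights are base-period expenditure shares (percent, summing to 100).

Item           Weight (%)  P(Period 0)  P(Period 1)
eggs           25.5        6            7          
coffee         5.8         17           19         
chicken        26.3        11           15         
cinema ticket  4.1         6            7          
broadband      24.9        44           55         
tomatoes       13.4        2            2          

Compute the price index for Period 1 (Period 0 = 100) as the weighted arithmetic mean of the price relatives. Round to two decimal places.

eggs: 25.5 × (7/6) = 25.5 × 1.166667 = 29.7500
coffee: 5.8 × (19/17) = 5.8 × 1.117647 = 6.4824
chicken: 26.3 × (15/11) = 26.3 × 1.363636 = 35.8636
cinema ticket: 4.1 × (7/6) = 4.1 × 1.166667 = 4.7833
broadband: 24.9 × (55/44) = 24.9 × 1.250000 = 31.1250
tomatoes: 13.4 × (2/2) = 13.4 × 1.000000 = 13.4000
Index = Σ wᵢ·(p₁ᵢ/p₀ᵢ) = 29.7500 + 6.4824 + 35.8636 + 4.7833 + 31.1250 + 13.4000 = 121.4043

121.40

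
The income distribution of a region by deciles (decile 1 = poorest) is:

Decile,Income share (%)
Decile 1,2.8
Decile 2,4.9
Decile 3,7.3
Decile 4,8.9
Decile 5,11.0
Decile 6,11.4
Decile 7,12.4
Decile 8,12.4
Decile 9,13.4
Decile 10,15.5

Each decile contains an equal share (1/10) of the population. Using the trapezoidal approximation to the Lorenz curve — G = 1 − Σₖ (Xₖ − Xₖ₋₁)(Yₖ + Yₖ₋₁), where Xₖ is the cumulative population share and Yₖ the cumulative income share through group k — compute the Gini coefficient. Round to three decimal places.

Cumulative income shares Yₖ: 0.0280, 0.0770, 0.1500, 0.2390, 0.3490, 0.4630, 0.5870, 0.7110, 0.8450, 1.0000
Σ (Xₖ−Xₖ₋₁)(Yₖ+Yₖ₋₁) = (1/10)(0.0280+0.0000) + (1/10)(0.0770+0.0280) + (1/10)(0.1500+0.0770) + (1/10)(0.2390+0.1500) + (1/10)(0.3490+0.2390) + (1/10)(0.4630+0.3490) + (1/10)(0.5870+0.4630) + (1/10)(0.7110+0.5870) + (1/10)(0.8450+0.7110) + (1/10)(1.0000+0.8450)
  = 0.0028 + 0.0105 + 0.0227 + 0.0389 + 0.0588 + 0.0812 + 0.1050 + 0.1298 + 0.1556 + 0.1845 = 0.7898
G = 1 − 0.7898 = 0.2102

0.210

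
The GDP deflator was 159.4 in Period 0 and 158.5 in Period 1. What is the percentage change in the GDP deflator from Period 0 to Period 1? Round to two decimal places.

-0.56%

Change = (158.5 − 159.4) / 159.4 × 100
       = -0.9 / 159.4 × 100 = -0.5646%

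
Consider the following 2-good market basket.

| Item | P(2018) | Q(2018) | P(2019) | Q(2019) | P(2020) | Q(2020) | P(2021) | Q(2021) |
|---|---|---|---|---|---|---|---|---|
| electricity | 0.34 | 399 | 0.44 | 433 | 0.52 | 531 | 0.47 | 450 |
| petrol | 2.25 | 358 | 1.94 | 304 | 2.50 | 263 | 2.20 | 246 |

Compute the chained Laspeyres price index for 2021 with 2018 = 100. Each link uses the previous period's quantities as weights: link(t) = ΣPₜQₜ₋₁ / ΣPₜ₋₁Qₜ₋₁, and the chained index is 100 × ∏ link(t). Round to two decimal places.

Link 2018→2019:
ΣP(2019)Q(2018) = 0.44×399 + 1.94×358 = 175.56 + 694.52 = 870.08
ΣP(2018)Q(2018) = 0.34×399 + 2.25×358 = 135.66 + 805.5 = 941.16
link = 870.08/941.16 = 0.924476
Link 2019→2020:
ΣP(2020)Q(2019) = 0.52×433 + 2.50×304 = 225.16 + 760 = 985.16
ΣP(2019)Q(2019) = 0.44×433 + 1.94×304 = 190.52 + 589.76 = 780.28
link = 985.16/780.28 = 1.262572
Link 2020→2021:
ΣP(2021)Q(2020) = 0.47×531 + 2.20×263 = 249.57 + 578.6 = 828.17
ΣP(2020)Q(2020) = 0.52×531 + 2.50×263 = 276.12 + 657.5 = 933.62
link = 828.17/933.62 = 0.887053
Chained index = 100 × 0.924476 × 1.262572 × 0.887053 = 103.5384

103.54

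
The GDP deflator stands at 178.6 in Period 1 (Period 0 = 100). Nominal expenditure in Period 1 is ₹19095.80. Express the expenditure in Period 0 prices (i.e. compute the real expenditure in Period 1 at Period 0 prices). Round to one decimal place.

Real = Nominal ÷ (Index/100) = 19095.80 ÷ (178.6/100)
     = 19095.80 ÷ 1.786 = 10691.9373

10691.9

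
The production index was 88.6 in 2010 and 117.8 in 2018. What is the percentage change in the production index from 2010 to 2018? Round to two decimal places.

32.96%

Change = (117.8 − 88.6) / 88.6 × 100
       = 29.2 / 88.6 × 100 = 32.9571%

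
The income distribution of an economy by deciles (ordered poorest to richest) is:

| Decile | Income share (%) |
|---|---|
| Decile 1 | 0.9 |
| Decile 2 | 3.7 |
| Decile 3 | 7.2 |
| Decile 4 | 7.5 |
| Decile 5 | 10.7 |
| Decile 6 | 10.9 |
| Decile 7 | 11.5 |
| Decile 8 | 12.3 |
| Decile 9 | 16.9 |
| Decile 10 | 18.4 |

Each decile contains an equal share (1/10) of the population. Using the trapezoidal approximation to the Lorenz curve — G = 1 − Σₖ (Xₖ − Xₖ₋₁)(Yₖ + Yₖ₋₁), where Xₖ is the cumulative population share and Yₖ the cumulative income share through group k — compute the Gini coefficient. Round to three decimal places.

Cumulative income shares Yₖ: 0.0090, 0.0460, 0.1180, 0.1930, 0.3000, 0.4090, 0.5240, 0.6470, 0.8160, 1.0000
Σ (Xₖ−Xₖ₋₁)(Yₖ+Yₖ₋₁) = (1/10)(0.0090+0.0000) + (1/10)(0.0460+0.0090) + (1/10)(0.1180+0.0460) + (1/10)(0.1930+0.1180) + (1/10)(0.3000+0.1930) + (1/10)(0.4090+0.3000) + (1/10)(0.5240+0.4090) + (1/10)(0.6470+0.5240) + (1/10)(0.8160+0.6470) + (1/10)(1.0000+0.8160)
  = 0.0009 + 0.0055 + 0.0164 + 0.0311 + 0.0493 + 0.0709 + 0.0933 + 0.1171 + 0.1463 + 0.1816 = 0.7124
G = 1 − 0.7124 = 0.2876

0.288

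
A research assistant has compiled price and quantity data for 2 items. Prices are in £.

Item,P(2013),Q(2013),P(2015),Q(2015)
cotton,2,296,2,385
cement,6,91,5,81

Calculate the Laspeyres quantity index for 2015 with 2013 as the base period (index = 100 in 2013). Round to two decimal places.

Laspeyres quantity index uses base-period prices as weights.
ΣP(2013)·Q(2015) = 2×385 + 6×81 = 770 + 486 = 1256
ΣP(2013)·Q(2013) = 2×296 + 6×91 = 592 + 546 = 1138
Index = 1256 / 1138 × 100 = 110.3691

110.37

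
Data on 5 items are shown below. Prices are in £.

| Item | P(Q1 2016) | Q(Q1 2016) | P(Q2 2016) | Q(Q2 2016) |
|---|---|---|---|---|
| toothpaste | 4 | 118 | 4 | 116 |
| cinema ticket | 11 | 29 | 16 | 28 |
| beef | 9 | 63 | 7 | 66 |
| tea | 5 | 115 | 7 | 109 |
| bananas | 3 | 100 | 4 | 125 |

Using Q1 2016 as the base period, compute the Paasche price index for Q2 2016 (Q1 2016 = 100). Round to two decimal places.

115.35

Paasche price index uses current-period quantities as weights.
ΣP(Q2 2016)·Q(Q2 2016) = 4×116 + 16×28 + 7×66 + 7×109 + 4×125 = 464 + 448 + 462 + 763 + 500 = 2637
ΣP(Q1 2016)·Q(Q2 2016) = 4×116 + 11×28 + 9×66 + 5×109 + 3×125 = 464 + 308 + 594 + 545 + 375 = 2286
Index = 2637 / 2286 × 100 = 115.3543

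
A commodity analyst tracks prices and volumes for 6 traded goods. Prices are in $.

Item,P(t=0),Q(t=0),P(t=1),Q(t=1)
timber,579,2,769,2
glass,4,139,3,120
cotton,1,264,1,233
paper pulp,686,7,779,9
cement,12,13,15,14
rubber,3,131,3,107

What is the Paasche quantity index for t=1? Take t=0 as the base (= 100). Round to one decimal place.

117.1

Paasche quantity index uses current-period prices as weights.
ΣP(t=1)·Q(t=1) = 769×2 + 3×120 + 1×233 + 779×9 + 15×14 + 3×107 = 1538 + 360 + 233 + 7011 + 210 + 321 = 9673
ΣP(t=1)·Q(t=0) = 769×2 + 3×139 + 1×264 + 779×7 + 15×13 + 3×131 = 1538 + 417 + 264 + 5453 + 195 + 393 = 8260
Index = 9673 / 8260 × 100 = 117.1065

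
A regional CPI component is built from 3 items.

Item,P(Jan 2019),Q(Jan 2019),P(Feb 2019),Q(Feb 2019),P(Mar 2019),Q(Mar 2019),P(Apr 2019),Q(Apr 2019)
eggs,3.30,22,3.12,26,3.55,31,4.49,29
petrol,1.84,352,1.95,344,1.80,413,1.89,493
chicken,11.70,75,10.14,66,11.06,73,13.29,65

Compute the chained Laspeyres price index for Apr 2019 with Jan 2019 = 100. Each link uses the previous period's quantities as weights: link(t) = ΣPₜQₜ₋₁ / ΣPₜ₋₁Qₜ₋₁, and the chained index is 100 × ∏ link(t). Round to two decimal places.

Link Jan 2019→Feb 2019:
ΣP(Feb 2019)Q(Jan 2019) = 3.12×22 + 1.95×352 + 10.14×75 = 68.64 + 686.4 + 760.5 = 1515.54
ΣP(Jan 2019)Q(Jan 2019) = 3.30×22 + 1.84×352 + 11.70×75 = 72.6 + 647.68 + 877.5 = 1597.78
link = 1515.54/1597.78 = 0.948529
Link Feb 2019→Mar 2019:
ΣP(Mar 2019)Q(Feb 2019) = 3.55×26 + 1.80×344 + 11.06×66 = 92.3 + 619.2 + 729.96 = 1441.46
ΣP(Feb 2019)Q(Feb 2019) = 3.12×26 + 1.95×344 + 10.14×66 = 81.12 + 670.8 + 669.24 = 1421.16
link = 1441.46/1421.16 = 1.014284
Link Mar 2019→Apr 2019:
ΣP(Apr 2019)Q(Mar 2019) = 4.49×31 + 1.89×413 + 13.29×73 = 139.19 + 780.57 + 970.17 = 1889.93
ΣP(Mar 2019)Q(Mar 2019) = 3.55×31 + 1.80×413 + 11.06×73 = 110.05 + 743.4 + 807.38 = 1660.83
link = 1889.93/1660.83 = 1.137943
Chained index = 100 × 0.948529 × 1.014284 × 1.137943 = 109.4789

109.48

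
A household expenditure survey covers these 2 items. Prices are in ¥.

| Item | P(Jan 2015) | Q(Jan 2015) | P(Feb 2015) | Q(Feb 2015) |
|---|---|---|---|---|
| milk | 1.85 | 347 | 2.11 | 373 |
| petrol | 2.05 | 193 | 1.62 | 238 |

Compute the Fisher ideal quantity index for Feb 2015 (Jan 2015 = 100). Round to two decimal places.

Laspeyres component (base-period weights):
ΣP(Jan 2015)Q(Feb 2015) = 1.85×373 + 2.05×238 = 690.05 + 487.9 = 1177.95
ΣP(Jan 2015)Q(Jan 2015) = 1.85×347 + 2.05×193 = 641.95 + 395.65 = 1037.6
L = 1177.95 / 1037.6 × 100 = 113.5264
Paasche component (current-period weights):
ΣP(Feb 2015)Q(Feb 2015) = 2.11×373 + 1.62×238 = 787.03 + 385.56 = 1172.59
ΣP(Feb 2015)Q(Jan 2015) = 2.11×347 + 1.62×193 = 732.17 + 312.66 = 1044.83
P = 1172.59 / 1044.83 × 100 = 112.2278
Fisher = √(L × P) = √(113.5264 × 112.2278) = 112.8752

112.88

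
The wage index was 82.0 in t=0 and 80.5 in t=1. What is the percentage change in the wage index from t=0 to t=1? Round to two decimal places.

Change = (80.5 − 82.0) / 82.0 × 100
       = -1.5 / 82.0 × 100 = -1.8293%

-1.83%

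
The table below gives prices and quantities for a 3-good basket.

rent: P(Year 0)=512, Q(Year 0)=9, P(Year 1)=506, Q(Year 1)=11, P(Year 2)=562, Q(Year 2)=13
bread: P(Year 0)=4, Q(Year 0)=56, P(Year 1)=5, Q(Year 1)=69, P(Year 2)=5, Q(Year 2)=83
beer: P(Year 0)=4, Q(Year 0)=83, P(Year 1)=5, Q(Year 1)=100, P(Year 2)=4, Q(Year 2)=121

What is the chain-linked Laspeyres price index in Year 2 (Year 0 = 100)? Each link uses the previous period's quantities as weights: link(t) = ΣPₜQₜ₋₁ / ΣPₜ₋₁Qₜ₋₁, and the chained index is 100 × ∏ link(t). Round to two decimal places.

Link Year 0→Year 1:
ΣP(Year 1)Q(Year 0) = 506×9 + 5×56 + 5×83 = 4554 + 280 + 415 = 5249
ΣP(Year 0)Q(Year 0) = 512×9 + 4×56 + 4×83 = 4608 + 224 + 332 = 5164
link = 5249/5164 = 1.016460
Link Year 1→Year 2:
ΣP(Year 2)Q(Year 1) = 562×11 + 5×69 + 4×100 = 6182 + 345 + 400 = 6927
ΣP(Year 1)Q(Year 1) = 506×11 + 5×69 + 5×100 = 5566 + 345 + 500 = 6411
link = 6927/6411 = 1.080487
Chained index = 100 × 1.016460 × 1.080487 = 109.8272

109.83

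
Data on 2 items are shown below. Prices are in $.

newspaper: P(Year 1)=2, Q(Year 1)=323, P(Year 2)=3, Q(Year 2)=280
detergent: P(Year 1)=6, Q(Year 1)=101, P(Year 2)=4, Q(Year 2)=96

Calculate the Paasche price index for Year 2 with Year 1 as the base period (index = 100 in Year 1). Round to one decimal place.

Paasche price index uses current-period quantities as weights.
ΣP(Year 2)·Q(Year 2) = 3×280 + 4×96 = 840 + 384 = 1224
ΣP(Year 1)·Q(Year 2) = 2×280 + 6×96 = 560 + 576 = 1136
Index = 1224 / 1136 × 100 = 107.7465

107.7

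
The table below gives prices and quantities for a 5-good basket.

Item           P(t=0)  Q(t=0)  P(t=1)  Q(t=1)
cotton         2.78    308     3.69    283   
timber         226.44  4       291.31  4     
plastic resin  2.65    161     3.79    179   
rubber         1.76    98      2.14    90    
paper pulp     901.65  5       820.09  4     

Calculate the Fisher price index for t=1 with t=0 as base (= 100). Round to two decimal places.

Laspeyres component (base-period weights):
ΣP(t=1)Q(t=0) = 3.69×308 + 291.31×4 + 3.79×161 + 2.14×98 + 820.09×5 = 1136.52 + 1165.24 + 610.19 + 209.72 + 4100.45 = 7222.12
ΣP(t=0)Q(t=0) = 2.78×308 + 226.44×4 + 2.65×161 + 1.76×98 + 901.65×5 = 856.24 + 905.76 + 426.65 + 172.48 + 4508.25 = 6869.38
L = 7222.12 / 6869.38 × 100 = 105.1350
Paasche component (current-period weights):
ΣP(t=1)Q(t=1) = 3.69×283 + 291.31×4 + 3.79×179 + 2.14×90 + 820.09×4 = 1044.27 + 1165.24 + 678.41 + 192.6 + 3280.36 = 6360.88
ΣP(t=0)Q(t=1) = 2.78×283 + 226.44×4 + 2.65×179 + 1.76×90 + 901.65×4 = 786.74 + 905.76 + 474.35 + 158.4 + 3606.6 = 5931.85
P = 6360.88 / 5931.85 × 100 = 107.2327
Fisher = √(L × P) = √(105.1350 × 107.2327) = 106.1786

106.18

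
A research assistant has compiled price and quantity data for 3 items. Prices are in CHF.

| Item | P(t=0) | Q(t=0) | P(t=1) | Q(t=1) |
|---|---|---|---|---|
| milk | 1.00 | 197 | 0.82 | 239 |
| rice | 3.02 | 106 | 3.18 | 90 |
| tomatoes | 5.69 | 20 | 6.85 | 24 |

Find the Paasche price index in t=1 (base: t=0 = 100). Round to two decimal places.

99.88

Paasche price index uses current-period quantities as weights.
ΣP(t=1)·Q(t=1) = 0.82×239 + 3.18×90 + 6.85×24 = 195.98 + 286.2 + 164.4 = 646.58
ΣP(t=0)·Q(t=1) = 1.00×239 + 3.02×90 + 5.69×24 = 239 + 271.8 + 136.56 = 647.36
Index = 646.58 / 647.36 × 100 = 99.8795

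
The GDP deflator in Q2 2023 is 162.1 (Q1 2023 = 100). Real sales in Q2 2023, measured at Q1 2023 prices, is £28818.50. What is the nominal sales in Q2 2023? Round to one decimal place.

46714.8

Nominal = Real × (Index/100) = 28818.50 × (162.1/100)
        = 28818.50 × 1.621 = 46714.7885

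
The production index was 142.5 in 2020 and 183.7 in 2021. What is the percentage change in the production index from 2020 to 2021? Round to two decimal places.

Change = (183.7 − 142.5) / 142.5 × 100
       = 41.2 / 142.5 × 100 = 28.9123%

28.91%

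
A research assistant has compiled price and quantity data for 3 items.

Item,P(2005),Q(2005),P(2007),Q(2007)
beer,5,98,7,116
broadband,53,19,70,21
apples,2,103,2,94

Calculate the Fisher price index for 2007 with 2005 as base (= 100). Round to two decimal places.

Laspeyres component (base-period weights):
ΣP(2007)Q(2005) = 7×98 + 70×19 + 2×103 = 686 + 1330 + 206 = 2222
ΣP(2005)Q(2005) = 5×98 + 53×19 + 2×103 = 490 + 1007 + 206 = 1703
L = 2222 / 1703 × 100 = 130.4756
Paasche component (current-period weights):
ΣP(2007)Q(2007) = 7×116 + 70×21 + 2×94 = 812 + 1470 + 188 = 2470
ΣP(2005)Q(2007) = 5×116 + 53×21 + 2×94 = 580 + 1113 + 188 = 1881
P = 2470 / 1881 × 100 = 131.3131
Fisher = √(L × P) = √(130.4756 × 131.3131) = 130.8937

130.89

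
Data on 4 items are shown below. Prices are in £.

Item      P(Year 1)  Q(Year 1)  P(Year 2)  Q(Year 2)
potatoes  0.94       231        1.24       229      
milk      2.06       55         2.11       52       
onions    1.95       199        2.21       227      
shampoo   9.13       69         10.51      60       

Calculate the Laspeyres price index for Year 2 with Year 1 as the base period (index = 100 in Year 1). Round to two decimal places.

116.24

Laspeyres price index uses base-period quantities as weights.
ΣP(Year 2)·Q(Year 1) = 1.24×231 + 2.11×55 + 2.21×199 + 10.51×69 = 286.44 + 116.05 + 439.79 + 725.19 = 1567.47
ΣP(Year 1)·Q(Year 1) = 0.94×231 + 2.06×55 + 1.95×199 + 9.13×69 = 217.14 + 113.3 + 388.05 + 629.97 = 1348.46
Index = 1567.47 / 1348.46 × 100 = 116.2415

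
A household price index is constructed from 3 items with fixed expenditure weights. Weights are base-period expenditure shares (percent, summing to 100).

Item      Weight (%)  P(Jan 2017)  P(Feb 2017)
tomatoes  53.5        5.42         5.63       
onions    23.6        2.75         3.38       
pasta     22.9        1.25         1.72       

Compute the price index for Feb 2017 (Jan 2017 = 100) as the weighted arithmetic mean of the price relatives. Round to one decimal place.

tomatoes: 53.5 × (5.63/5.42) = 53.5 × 1.038745 = 55.5729
onions: 23.6 × (3.38/2.75) = 23.6 × 1.229091 = 29.0065
pasta: 22.9 × (1.72/1.25) = 22.9 × 1.376000 = 31.5104
Index = Σ wᵢ·(p₁ᵢ/p₀ᵢ) = 55.5729 + 29.0065 + 31.5104 = 116.0898

116.1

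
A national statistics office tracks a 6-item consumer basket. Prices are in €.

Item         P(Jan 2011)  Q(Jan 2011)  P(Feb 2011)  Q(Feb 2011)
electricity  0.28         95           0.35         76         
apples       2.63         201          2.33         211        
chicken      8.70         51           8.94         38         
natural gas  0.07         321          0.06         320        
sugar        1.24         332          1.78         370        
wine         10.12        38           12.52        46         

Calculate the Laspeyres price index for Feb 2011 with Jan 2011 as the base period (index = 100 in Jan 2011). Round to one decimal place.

Laspeyres price index uses base-period quantities as weights.
ΣP(Feb 2011)·Q(Jan 2011) = 0.35×95 + 2.33×201 + 8.94×51 + 0.06×321 + 1.78×332 + 12.52×38 = 33.25 + 468.33 + 455.94 + 19.26 + 590.96 + 475.76 = 2043.5
ΣP(Jan 2011)·Q(Jan 2011) = 0.28×95 + 2.63×201 + 8.70×51 + 0.07×321 + 1.24×332 + 10.12×38 = 26.6 + 528.63 + 443.7 + 22.47 + 411.68 + 384.56 = 1817.64
Index = 2043.5 / 1817.64 × 100 = 112.4260

112.4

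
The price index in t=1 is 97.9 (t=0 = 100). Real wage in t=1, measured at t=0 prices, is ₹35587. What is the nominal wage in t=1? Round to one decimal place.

Nominal = Real × (Index/100) = 35587 × (97.9/100)
        = 35587 × 0.979 = 34839.6730

34839.7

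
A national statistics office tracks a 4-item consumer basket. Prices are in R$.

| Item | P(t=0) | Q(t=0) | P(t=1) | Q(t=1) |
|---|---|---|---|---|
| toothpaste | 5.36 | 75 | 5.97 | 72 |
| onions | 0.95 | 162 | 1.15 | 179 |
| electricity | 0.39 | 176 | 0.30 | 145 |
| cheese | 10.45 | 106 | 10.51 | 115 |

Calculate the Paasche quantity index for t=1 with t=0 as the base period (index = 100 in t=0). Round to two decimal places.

Paasche quantity index uses current-period prices as weights.
ΣP(t=1)·Q(t=1) = 5.97×72 + 1.15×179 + 0.30×145 + 10.51×115 = 429.84 + 205.85 + 43.5 + 1208.65 = 1887.84
ΣP(t=1)·Q(t=0) = 5.97×75 + 1.15×162 + 0.30×176 + 10.51×106 = 447.75 + 186.3 + 52.8 + 1114.06 = 1800.91
Index = 1887.84 / 1800.91 × 100 = 104.8270

104.83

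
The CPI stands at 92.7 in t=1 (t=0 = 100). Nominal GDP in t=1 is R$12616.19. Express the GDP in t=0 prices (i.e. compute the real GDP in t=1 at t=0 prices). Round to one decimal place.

Real = Nominal ÷ (Index/100) = 12616.19 ÷ (92.7/100)
     = 12616.19 ÷ 0.927 = 13609.6980

13609.7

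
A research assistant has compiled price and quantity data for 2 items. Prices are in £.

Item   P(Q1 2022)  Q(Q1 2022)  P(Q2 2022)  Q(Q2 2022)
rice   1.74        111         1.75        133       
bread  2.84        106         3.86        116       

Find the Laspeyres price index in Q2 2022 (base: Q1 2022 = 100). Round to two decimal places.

122.10

Laspeyres price index uses base-period quantities as weights.
ΣP(Q2 2022)·Q(Q1 2022) = 1.75×111 + 3.86×106 = 194.25 + 409.16 = 603.41
ΣP(Q1 2022)·Q(Q1 2022) = 1.74×111 + 2.84×106 = 193.14 + 301.04 = 494.18
Index = 603.41 / 494.18 × 100 = 122.1033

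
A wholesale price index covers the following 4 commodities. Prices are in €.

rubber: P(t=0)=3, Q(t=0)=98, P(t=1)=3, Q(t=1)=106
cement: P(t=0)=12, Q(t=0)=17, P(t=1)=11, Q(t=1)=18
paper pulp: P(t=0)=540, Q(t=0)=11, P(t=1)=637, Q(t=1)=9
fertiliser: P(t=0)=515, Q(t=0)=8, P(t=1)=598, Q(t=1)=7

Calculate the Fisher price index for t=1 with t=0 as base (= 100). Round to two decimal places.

116.10

Laspeyres component (base-period weights):
ΣP(t=1)Q(t=0) = 3×98 + 11×17 + 637×11 + 598×8 = 294 + 187 + 7007 + 4784 = 12272
ΣP(t=0)Q(t=0) = 3×98 + 12×17 + 540×11 + 515×8 = 294 + 204 + 5940 + 4120 = 10558
L = 12272 / 10558 × 100 = 116.2341
Paasche component (current-period weights):
ΣP(t=1)Q(t=1) = 3×106 + 11×18 + 637×9 + 598×7 = 318 + 198 + 5733 + 4186 = 10435
ΣP(t=0)Q(t=1) = 3×106 + 12×18 + 540×9 + 515×7 = 318 + 216 + 4860 + 3605 = 8999
P = 10435 / 8999 × 100 = 115.9573
Fisher = √(L × P) = √(116.2341 × 115.9573) = 116.0956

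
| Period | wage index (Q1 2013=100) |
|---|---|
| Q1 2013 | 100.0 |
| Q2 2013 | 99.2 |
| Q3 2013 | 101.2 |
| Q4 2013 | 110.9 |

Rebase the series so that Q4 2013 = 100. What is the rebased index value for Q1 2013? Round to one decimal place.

90.2

Rebased(Q1 2013) = 100.0 / 110.9 × 100 = 90.1713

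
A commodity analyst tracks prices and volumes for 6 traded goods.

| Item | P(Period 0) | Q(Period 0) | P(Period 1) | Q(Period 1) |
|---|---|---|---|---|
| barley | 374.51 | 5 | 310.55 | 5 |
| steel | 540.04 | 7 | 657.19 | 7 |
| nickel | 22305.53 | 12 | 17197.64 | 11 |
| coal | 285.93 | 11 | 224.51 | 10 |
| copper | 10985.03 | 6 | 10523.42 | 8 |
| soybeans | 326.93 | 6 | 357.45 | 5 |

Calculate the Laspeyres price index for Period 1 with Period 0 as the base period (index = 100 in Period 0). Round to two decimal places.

81.40

Laspeyres price index uses base-period quantities as weights.
ΣP(Period 1)·Q(Period 0) = 310.55×5 + 657.19×7 + 17197.64×12 + 224.51×11 + 10523.42×6 + 357.45×6 = 1552.75 + 4600.33 + 206371.68 + 2469.61 + 63140.52 + 2144.7 = 280279.59
ΣP(Period 0)·Q(Period 0) = 374.51×5 + 540.04×7 + 22305.53×12 + 285.93×11 + 10985.03×6 + 326.93×6 = 1872.55 + 3780.28 + 267666.36 + 3145.23 + 65910.18 + 1961.58 = 344336.18
Index = 280279.59 / 344336.18 × 100 = 81.3971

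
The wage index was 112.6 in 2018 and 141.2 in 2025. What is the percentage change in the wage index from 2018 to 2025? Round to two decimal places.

25.40%

Change = (141.2 − 112.6) / 112.6 × 100
       = 28.6 / 112.6 × 100 = 25.3996%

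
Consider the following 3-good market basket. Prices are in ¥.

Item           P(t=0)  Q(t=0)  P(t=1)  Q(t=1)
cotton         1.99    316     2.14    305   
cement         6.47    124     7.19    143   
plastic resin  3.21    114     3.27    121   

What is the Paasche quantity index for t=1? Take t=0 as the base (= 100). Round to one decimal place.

Paasche quantity index uses current-period prices as weights.
ΣP(t=1)·Q(t=1) = 2.14×305 + 7.19×143 + 3.27×121 = 652.7 + 1028.17 + 395.67 = 2076.54
ΣP(t=1)·Q(t=0) = 2.14×316 + 7.19×124 + 3.27×114 = 676.24 + 891.56 + 372.78 = 1940.58
Index = 2076.54 / 1940.58 × 100 = 107.0062

107.0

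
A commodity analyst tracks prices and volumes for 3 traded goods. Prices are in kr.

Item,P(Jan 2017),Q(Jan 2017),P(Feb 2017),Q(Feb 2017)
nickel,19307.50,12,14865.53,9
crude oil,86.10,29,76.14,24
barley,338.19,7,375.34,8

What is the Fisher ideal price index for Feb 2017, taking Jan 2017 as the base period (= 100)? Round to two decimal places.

Laspeyres component (base-period weights):
ΣP(Feb 2017)Q(Jan 2017) = 14865.53×12 + 76.14×29 + 375.34×7 = 178386.36 + 2208.06 + 2627.38 = 183221.8
ΣP(Jan 2017)Q(Jan 2017) = 19307.50×12 + 86.10×29 + 338.19×7 = 231690 + 2496.9 + 2367.33 = 236554.23
L = 183221.8 / 236554.23 × 100 = 77.4545
Paasche component (current-period weights):
ΣP(Feb 2017)Q(Feb 2017) = 14865.53×9 + 76.14×24 + 375.34×8 = 133789.77 + 1827.36 + 3002.72 = 138619.85
ΣP(Jan 2017)Q(Feb 2017) = 19307.50×9 + 86.10×24 + 338.19×8 = 173767.5 + 2066.4 + 2705.52 = 178539.42
P = 138619.85 / 178539.42 × 100 = 77.6410
Fisher = √(L × P) = √(77.4545 × 77.6410) = 77.5477

77.55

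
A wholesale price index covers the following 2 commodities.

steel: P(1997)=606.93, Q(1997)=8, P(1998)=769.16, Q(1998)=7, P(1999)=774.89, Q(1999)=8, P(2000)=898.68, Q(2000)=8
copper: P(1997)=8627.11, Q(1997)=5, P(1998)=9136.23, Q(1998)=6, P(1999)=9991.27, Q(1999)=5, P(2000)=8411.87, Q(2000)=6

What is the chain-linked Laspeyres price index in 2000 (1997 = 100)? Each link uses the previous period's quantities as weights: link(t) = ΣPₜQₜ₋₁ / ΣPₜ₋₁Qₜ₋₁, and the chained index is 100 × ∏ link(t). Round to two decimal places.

Link 1997→1998:
ΣP(1998)Q(1997) = 769.16×8 + 9136.23×5 = 6153.28 + 45681.15 = 51834.43
ΣP(1997)Q(1997) = 606.93×8 + 8627.11×5 = 4855.44 + 43135.55 = 47990.99
link = 51834.43/47990.99 = 1.080087
Link 1998→1999:
ΣP(1999)Q(1998) = 774.89×7 + 9991.27×6 = 5424.23 + 59947.62 = 65371.85
ΣP(1998)Q(1998) = 769.16×7 + 9136.23×6 = 5384.12 + 54817.38 = 60201.5
link = 65371.85/60201.5 = 1.085884
Link 1999→2000:
ΣP(2000)Q(1999) = 898.68×8 + 8411.87×5 = 7189.44 + 42059.35 = 49248.79
ΣP(1999)Q(1999) = 774.89×8 + 9991.27×5 = 6199.12 + 49956.35 = 56155.47
link = 49248.79/56155.47 = 0.877008
Chained index = 100 × 1.080087 × 1.085884 × 0.877008 = 102.8598

102.86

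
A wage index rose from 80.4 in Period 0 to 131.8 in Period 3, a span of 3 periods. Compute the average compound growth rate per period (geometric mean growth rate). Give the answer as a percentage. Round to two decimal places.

17.91%

Growth factor = (131.8/80.4)^(1/3) = (1.639303)^(1/3) = 1.179107
Growth rate = 1.179107 − 1 = 0.179107 = 17.9107%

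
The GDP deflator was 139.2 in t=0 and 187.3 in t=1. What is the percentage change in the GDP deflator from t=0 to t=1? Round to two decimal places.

Change = (187.3 − 139.2) / 139.2 × 100
       = 48.1 / 139.2 × 100 = 34.5546%

34.55%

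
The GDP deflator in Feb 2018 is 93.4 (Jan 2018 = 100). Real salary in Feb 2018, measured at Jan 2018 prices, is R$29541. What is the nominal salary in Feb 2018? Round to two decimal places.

27591.29

Nominal = Real × (Index/100) = 29541 × (93.4/100)
        = 29541 × 0.934 = 27591.2940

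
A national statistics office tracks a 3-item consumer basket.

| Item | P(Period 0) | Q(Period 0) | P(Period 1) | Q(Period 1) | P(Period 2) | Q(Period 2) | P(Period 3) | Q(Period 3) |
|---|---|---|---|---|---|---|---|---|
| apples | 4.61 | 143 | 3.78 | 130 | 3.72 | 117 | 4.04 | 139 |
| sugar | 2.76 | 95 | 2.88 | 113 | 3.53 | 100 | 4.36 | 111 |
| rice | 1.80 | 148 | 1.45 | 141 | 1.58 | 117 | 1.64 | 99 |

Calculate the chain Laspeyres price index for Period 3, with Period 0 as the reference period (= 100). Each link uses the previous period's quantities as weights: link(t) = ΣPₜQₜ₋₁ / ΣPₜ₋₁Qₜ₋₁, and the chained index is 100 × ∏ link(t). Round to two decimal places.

106.01

Link Period 0→Period 1:
ΣP(Period 1)Q(Period 0) = 3.78×143 + 2.88×95 + 1.45×148 = 540.54 + 273.6 + 214.6 = 1028.74
ΣP(Period 0)Q(Period 0) = 4.61×143 + 2.76×95 + 1.80×148 = 659.23 + 262.2 + 266.4 = 1187.83
link = 1028.74/1187.83 = 0.866067
Link Period 1→Period 2:
ΣP(Period 2)Q(Period 1) = 3.72×130 + 3.53×113 + 1.58×141 = 483.6 + 398.89 + 222.78 = 1105.27
ΣP(Period 1)Q(Period 1) = 3.78×130 + 2.88×113 + 1.45×141 = 491.4 + 325.44 + 204.45 = 1021.29
link = 1105.27/1021.29 = 1.082229
Link Period 2→Period 3:
ΣP(Period 3)Q(Period 2) = 4.04×117 + 4.36×100 + 1.64×117 = 472.68 + 436 + 191.88 = 1100.56
ΣP(Period 2)Q(Period 2) = 3.72×117 + 3.53×100 + 1.58×117 = 435.24 + 353 + 184.86 = 973.1
link = 1100.56/973.1 = 1.130983
Chained index = 100 × 0.866067 × 1.082229 × 1.130983 = 106.0051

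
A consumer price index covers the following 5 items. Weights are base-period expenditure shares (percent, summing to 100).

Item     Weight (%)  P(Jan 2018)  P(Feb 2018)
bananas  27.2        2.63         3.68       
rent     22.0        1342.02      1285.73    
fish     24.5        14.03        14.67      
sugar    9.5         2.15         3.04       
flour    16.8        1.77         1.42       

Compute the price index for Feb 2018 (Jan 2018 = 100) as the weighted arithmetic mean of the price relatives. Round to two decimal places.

111.66

bananas: 27.2 × (3.68/2.63) = 27.2 × 1.399240 = 38.0593
rent: 22.0 × (1285.73/1342.02) = 22.0 × 0.958056 = 21.0772
fish: 24.5 × (14.67/14.03) = 24.5 × 1.045617 = 25.6176
sugar: 9.5 × (3.04/2.15) = 9.5 × 1.413953 = 13.4326
flour: 16.8 × (1.42/1.77) = 16.8 × 0.802260 = 13.4780
Index = Σ wᵢ·(p₁ᵢ/p₀ᵢ) = 38.0593 + 21.0772 + 25.6176 + 13.4326 + 13.4780 = 111.6647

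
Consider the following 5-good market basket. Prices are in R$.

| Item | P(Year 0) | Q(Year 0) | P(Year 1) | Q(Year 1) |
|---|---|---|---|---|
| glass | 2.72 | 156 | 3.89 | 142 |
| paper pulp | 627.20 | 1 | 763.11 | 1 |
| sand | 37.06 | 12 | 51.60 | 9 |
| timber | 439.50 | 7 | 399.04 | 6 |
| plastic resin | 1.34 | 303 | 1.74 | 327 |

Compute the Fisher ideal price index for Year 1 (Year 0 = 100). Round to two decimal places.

106.95

Laspeyres component (base-period weights):
ΣP(Year 1)Q(Year 0) = 3.89×156 + 763.11×1 + 51.60×12 + 399.04×7 + 1.74×303 = 606.84 + 763.11 + 619.2 + 2793.28 + 527.22 = 5309.65
ΣP(Year 0)Q(Year 0) = 2.72×156 + 627.20×1 + 37.06×12 + 439.50×7 + 1.34×303 = 424.32 + 627.2 + 444.72 + 3076.5 + 406.02 = 4978.76
L = 5309.65 / 4978.76 × 100 = 106.6460
Paasche component (current-period weights):
ΣP(Year 1)Q(Year 1) = 3.89×142 + 763.11×1 + 51.60×9 + 399.04×6 + 1.74×327 = 552.38 + 763.11 + 464.4 + 2394.24 + 568.98 = 4743.11
ΣP(Year 0)Q(Year 1) = 2.72×142 + 627.20×1 + 37.06×9 + 439.50×6 + 1.34×327 = 386.24 + 627.2 + 333.54 + 2637 + 438.18 = 4422.16
P = 4743.11 / 4422.16 × 100 = 107.2578
Fisher = √(L × P) = √(106.6460 × 107.2578) = 106.9515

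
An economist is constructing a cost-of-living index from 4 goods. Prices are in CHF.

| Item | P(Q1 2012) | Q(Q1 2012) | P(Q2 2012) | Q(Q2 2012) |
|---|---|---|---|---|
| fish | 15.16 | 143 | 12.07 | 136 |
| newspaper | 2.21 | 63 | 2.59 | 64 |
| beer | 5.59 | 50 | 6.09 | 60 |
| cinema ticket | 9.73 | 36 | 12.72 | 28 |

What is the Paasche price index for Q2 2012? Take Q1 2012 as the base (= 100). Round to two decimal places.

Paasche price index uses current-period quantities as weights.
ΣP(Q2 2012)·Q(Q2 2012) = 12.07×136 + 2.59×64 + 6.09×60 + 12.72×28 = 1641.52 + 165.76 + 365.4 + 356.16 = 2528.84
ΣP(Q1 2012)·Q(Q2 2012) = 15.16×136 + 2.21×64 + 5.59×60 + 9.73×28 = 2061.76 + 141.44 + 335.4 + 272.44 = 2811.04
Index = 2528.84 / 2811.04 × 100 = 89.9610

89.96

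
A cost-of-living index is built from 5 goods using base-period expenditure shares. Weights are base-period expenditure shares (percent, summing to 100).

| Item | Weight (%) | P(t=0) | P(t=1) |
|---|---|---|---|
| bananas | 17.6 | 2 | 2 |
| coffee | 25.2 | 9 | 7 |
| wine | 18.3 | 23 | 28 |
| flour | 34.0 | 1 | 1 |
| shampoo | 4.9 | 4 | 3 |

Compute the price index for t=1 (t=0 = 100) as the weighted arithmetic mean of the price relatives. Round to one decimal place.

bananas: 17.6 × (2/2) = 17.6 × 1.000000 = 17.6000
coffee: 25.2 × (7/9) = 25.2 × 0.777778 = 19.6000
wine: 18.3 × (28/23) = 18.3 × 1.217391 = 22.2783
flour: 34.0 × (1/1) = 34.0 × 1.000000 = 34.0000
shampoo: 4.9 × (3/4) = 4.9 × 0.750000 = 3.6750
Index = Σ wᵢ·(p₁ᵢ/p₀ᵢ) = 17.6000 + 19.6000 + 22.2783 + 34.0000 + 3.6750 = 97.1533

97.2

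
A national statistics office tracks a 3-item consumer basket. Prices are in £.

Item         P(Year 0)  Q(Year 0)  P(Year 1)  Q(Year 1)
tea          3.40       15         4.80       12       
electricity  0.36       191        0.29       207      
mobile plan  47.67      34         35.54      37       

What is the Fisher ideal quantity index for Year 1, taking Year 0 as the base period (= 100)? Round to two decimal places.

107.61

Laspeyres component (base-period weights):
ΣP(Year 0)Q(Year 1) = 3.40×12 + 0.36×207 + 47.67×37 = 40.8 + 74.52 + 1763.79 = 1879.11
ΣP(Year 0)Q(Year 0) = 3.40×15 + 0.36×191 + 47.67×34 = 51 + 68.76 + 1620.78 = 1740.54
L = 1879.11 / 1740.54 × 100 = 107.9613
Paasche component (current-period weights):
ΣP(Year 1)Q(Year 1) = 4.80×12 + 0.29×207 + 35.54×37 = 57.6 + 60.03 + 1314.98 = 1432.61
ΣP(Year 1)Q(Year 0) = 4.80×15 + 0.29×191 + 35.54×34 = 72 + 55.39 + 1208.36 = 1335.75
P = 1432.61 / 1335.75 × 100 = 107.2514
Fisher = √(L × P) = √(107.9613 × 107.2514) = 107.6058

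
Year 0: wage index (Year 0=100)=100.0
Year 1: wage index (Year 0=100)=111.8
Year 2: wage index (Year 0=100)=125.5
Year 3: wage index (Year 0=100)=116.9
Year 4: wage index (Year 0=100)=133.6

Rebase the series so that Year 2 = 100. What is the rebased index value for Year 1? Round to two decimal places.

Rebased(Year 1) = 111.8 / 125.5 × 100 = 89.0837

89.08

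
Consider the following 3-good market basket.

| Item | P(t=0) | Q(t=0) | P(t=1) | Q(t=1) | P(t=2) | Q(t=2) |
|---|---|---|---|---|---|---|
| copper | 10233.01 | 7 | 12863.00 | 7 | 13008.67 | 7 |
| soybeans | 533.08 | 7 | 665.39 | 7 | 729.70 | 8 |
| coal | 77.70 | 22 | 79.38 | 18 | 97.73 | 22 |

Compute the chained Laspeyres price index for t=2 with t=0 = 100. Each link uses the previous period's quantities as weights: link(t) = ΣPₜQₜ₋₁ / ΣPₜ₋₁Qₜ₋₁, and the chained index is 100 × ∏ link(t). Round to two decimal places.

Link t=0→t=1:
ΣP(t=1)Q(t=0) = 12863.00×7 + 665.39×7 + 79.38×22 = 90041 + 4657.73 + 1746.36 = 96445.09
ΣP(t=0)Q(t=0) = 10233.01×7 + 533.08×7 + 77.70×22 = 71631.07 + 3731.56 + 1709.4 = 77072.03
link = 96445.09/77072.03 = 1.251363
Link t=1→t=2:
ΣP(t=2)Q(t=1) = 13008.67×7 + 729.70×7 + 97.73×18 = 91060.69 + 5107.9 + 1759.14 = 97927.73
ΣP(t=1)Q(t=1) = 12863.00×7 + 665.39×7 + 79.38×18 = 90041 + 4657.73 + 1428.84 = 96127.57
link = 97927.73/96127.57 = 1.018727
Chained index = 100 × 1.251363 × 1.018727 = 127.4797

127.48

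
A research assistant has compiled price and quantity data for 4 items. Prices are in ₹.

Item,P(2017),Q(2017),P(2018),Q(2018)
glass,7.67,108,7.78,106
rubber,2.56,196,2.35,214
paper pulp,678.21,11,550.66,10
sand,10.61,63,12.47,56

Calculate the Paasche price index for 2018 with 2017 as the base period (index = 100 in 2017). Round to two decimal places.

86.21

Paasche price index uses current-period quantities as weights.
ΣP(2018)·Q(2018) = 7.78×106 + 2.35×214 + 550.66×10 + 12.47×56 = 824.68 + 502.9 + 5506.6 + 698.32 = 7532.5
ΣP(2017)·Q(2018) = 7.67×106 + 2.56×214 + 678.21×10 + 10.61×56 = 813.02 + 547.84 + 6782.1 + 594.16 = 8737.12
Index = 7532.5 / 8737.12 × 100 = 86.2126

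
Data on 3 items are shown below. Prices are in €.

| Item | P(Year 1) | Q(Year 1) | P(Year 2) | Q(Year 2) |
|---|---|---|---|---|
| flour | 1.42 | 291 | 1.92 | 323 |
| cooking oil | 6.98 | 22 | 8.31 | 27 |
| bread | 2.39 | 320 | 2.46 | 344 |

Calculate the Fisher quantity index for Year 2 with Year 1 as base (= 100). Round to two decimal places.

Laspeyres component (base-period weights):
ΣP(Year 1)Q(Year 2) = 1.42×323 + 6.98×27 + 2.39×344 = 458.66 + 188.46 + 822.16 = 1469.28
ΣP(Year 1)Q(Year 1) = 1.42×291 + 6.98×22 + 2.39×320 = 413.22 + 153.56 + 764.8 = 1331.58
L = 1469.28 / 1331.58 × 100 = 110.3411
Paasche component (current-period weights):
ΣP(Year 2)Q(Year 2) = 1.92×323 + 8.31×27 + 2.46×344 = 620.16 + 224.37 + 846.24 = 1690.77
ΣP(Year 2)Q(Year 1) = 1.92×291 + 8.31×22 + 2.46×320 = 558.72 + 182.82 + 787.2 = 1528.74
P = 1690.77 / 1528.74 × 100 = 110.5989
Fisher = √(L × P) = √(110.3411 × 110.5989) = 110.4699

110.47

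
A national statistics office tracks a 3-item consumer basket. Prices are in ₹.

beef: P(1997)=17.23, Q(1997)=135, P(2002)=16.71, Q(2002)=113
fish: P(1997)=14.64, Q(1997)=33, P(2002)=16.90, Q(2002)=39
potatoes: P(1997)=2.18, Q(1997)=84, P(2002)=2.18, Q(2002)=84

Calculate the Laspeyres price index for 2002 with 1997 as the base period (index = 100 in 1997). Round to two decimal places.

Laspeyres price index uses base-period quantities as weights.
ΣP(2002)·Q(1997) = 16.71×135 + 16.90×33 + 2.18×84 = 2255.85 + 557.7 + 183.12 = 2996.67
ΣP(1997)·Q(1997) = 17.23×135 + 14.64×33 + 2.18×84 = 2326.05 + 483.12 + 183.12 = 2992.29
Index = 2996.67 / 2992.29 × 100 = 100.1464

100.15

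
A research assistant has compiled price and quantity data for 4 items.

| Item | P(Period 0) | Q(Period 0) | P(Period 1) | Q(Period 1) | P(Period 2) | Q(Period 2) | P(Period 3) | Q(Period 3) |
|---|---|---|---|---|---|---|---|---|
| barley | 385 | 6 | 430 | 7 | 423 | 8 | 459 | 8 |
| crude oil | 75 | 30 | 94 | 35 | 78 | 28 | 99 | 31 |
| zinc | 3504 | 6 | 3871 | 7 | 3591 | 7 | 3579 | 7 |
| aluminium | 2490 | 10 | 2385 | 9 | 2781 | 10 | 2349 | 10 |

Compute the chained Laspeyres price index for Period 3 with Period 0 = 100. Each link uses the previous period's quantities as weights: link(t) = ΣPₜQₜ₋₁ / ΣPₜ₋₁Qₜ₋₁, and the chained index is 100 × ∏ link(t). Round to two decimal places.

Link Period 0→Period 1:
ΣP(Period 1)Q(Period 0) = 430×6 + 94×30 + 3871×6 + 2385×10 = 2580 + 2820 + 23226 + 23850 = 52476
ΣP(Period 0)Q(Period 0) = 385×6 + 75×30 + 3504×6 + 2490×10 = 2310 + 2250 + 21024 + 24900 = 50484
link = 52476/50484 = 1.039458
Link Period 1→Period 2:
ΣP(Period 2)Q(Period 1) = 423×7 + 78×35 + 3591×7 + 2781×9 = 2961 + 2730 + 25137 + 25029 = 55857
ΣP(Period 1)Q(Period 1) = 430×7 + 94×35 + 3871×7 + 2385×9 = 3010 + 3290 + 27097 + 21465 = 54862
link = 55857/54862 = 1.018136
Link Period 2→Period 3:
ΣP(Period 3)Q(Period 2) = 459×8 + 99×28 + 3579×7 + 2349×10 = 3672 + 2772 + 25053 + 23490 = 54987
ΣP(Period 2)Q(Period 2) = 423×8 + 78×28 + 3591×7 + 2781×10 = 3384 + 2184 + 25137 + 27810 = 58515
link = 54987/58515 = 0.939708
Chained index = 100 × 1.039458 × 1.018136 × 0.939708 = 99.4502

99.45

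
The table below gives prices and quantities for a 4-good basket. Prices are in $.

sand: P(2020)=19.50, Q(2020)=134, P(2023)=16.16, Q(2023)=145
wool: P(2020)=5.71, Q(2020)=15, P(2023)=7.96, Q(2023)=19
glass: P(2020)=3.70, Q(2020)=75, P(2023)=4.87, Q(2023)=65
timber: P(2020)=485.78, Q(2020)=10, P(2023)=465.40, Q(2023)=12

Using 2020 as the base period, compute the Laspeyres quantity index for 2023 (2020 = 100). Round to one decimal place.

115.0

Laspeyres quantity index uses base-period prices as weights.
ΣP(2020)·Q(2023) = 19.50×145 + 5.71×19 + 3.70×65 + 485.78×12 = 2827.5 + 108.49 + 240.5 + 5829.36 = 9005.85
ΣP(2020)·Q(2020) = 19.50×134 + 5.71×15 + 3.70×75 + 485.78×10 = 2613 + 85.65 + 277.5 + 4857.8 = 7833.95
Index = 9005.85 / 7833.95 × 100 = 114.9592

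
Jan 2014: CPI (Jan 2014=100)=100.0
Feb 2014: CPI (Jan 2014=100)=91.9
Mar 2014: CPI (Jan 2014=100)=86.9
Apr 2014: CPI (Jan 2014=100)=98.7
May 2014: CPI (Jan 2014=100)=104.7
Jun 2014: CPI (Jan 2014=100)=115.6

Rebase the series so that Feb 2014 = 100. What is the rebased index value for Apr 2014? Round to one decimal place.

107.4

Rebased(Apr 2014) = 98.7 / 91.9 × 100 = 107.3993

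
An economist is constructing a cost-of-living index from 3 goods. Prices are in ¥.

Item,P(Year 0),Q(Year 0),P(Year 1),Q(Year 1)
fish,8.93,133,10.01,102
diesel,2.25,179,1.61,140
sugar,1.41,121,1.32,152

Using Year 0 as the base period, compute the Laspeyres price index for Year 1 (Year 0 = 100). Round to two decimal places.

101.03

Laspeyres price index uses base-period quantities as weights.
ΣP(Year 1)·Q(Year 0) = 10.01×133 + 1.61×179 + 1.32×121 = 1331.33 + 288.19 + 159.72 = 1779.24
ΣP(Year 0)·Q(Year 0) = 8.93×133 + 2.25×179 + 1.41×121 = 1187.69 + 402.75 + 170.61 = 1761.05
Index = 1779.24 / 1761.05 × 100 = 101.0329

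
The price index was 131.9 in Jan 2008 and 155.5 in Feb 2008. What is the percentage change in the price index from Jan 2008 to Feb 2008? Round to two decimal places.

17.89%

Change = (155.5 − 131.9) / 131.9 × 100
       = 23.6 / 131.9 × 100 = 17.8923%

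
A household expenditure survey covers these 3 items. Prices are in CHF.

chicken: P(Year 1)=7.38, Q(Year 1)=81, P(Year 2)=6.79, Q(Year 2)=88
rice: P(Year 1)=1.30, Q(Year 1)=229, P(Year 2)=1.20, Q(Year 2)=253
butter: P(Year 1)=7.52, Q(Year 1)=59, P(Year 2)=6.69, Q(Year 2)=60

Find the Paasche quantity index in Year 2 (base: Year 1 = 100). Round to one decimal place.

Paasche quantity index uses current-period prices as weights.
ΣP(Year 2)·Q(Year 2) = 6.79×88 + 1.20×253 + 6.69×60 = 597.52 + 303.6 + 401.4 = 1302.52
ΣP(Year 2)·Q(Year 1) = 6.79×81 + 1.20×229 + 6.69×59 = 549.99 + 274.8 + 394.71 = 1219.5
Index = 1302.52 / 1219.5 × 100 = 106.8077

106.8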